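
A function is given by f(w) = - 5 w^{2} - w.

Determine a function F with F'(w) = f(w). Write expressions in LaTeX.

An antiderivative is F(w) = - \frac{w^{2} \left(10 w + 3\right)}{6}.

The integrand splits into summands that can be handled one at a time.
Check: d/dw[- \frac{w^{2} \left(10 w + 3\right)}{6}] = - 5 w^{2} - w = f(w).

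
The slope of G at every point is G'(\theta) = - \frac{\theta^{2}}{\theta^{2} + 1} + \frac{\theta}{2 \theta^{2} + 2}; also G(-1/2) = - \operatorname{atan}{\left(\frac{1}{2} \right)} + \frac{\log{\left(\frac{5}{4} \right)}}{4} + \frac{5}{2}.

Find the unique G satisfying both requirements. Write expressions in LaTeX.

The integrand splits into summands that can be handled one at a time.
A general antiderivative is - \theta + \frac{\log{\left(\theta^{2} + 1 \right)}}{4} + \operatorname{atan}{\left(\theta \right)} + C.
The condition gives C = - \operatorname{atan}{\left(\frac{1}{2} \right)} + \frac{\log{\left(\frac{5}{4} \right)}}{4} + \frac{5}{2} - (- \operatorname{atan}{\left(\frac{1}{2} \right)} + \frac{\log{\left(\frac{5}{4} \right)}}{4} + \frac{1}{2}) = 2.
So G(\theta) = \frac{- 4 \theta + \log{\left(\theta^{2} + 1 \right)} + 4 \operatorname{atan}{\left(\theta \right)} + 8}{4}.
Check: d/d\theta[\frac{- 4 \theta + \log{\left(\theta^{2} + 1 \right)} + 4 \operatorname{atan}{\left(\theta \right)} + 8}{4}] = \frac{- 2 \theta^{2} + \theta}{2 \theta^{2} + 2}, which equals G'(\theta).

G(\theta) = \frac{- 4 \theta + \log{\left(\theta^{2} + 1 \right)} + 4 \operatorname{atan}{\left(\theta \right)} + 8}{4}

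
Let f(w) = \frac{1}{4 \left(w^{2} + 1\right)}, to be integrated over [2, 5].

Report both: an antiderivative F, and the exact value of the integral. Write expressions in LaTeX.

Antiderivative: F(w) = \frac{\operatorname{atan}{\left(w \right)}}{4}; value = - \frac{\operatorname{atan}{\left(2 \right)}}{4} + \frac{\operatorname{atan}{\left(5 \right)}}{4}

Differentiate the proposed F(w) back; it has to land on f(w) exactly.
F(w) = \frac{\operatorname{atan}{\left(w \right)}}{4} is an antiderivative of f.
Check: d/dw[\frac{\operatorname{atan}{\left(w \right)}}{4}] = \frac{1}{4 w^{2} + 4}, which equals f(w).
F(5) = \frac{\operatorname{atan}{\left(5 \right)}}{4}; F(2) = \frac{\operatorname{atan}{\left(2 \right)}}{4}.
Integral = F(5) - F(2) = - \frac{\operatorname{atan}{\left(2 \right)}}{4} + \frac{\operatorname{atan}{\left(5 \right)}}{4}.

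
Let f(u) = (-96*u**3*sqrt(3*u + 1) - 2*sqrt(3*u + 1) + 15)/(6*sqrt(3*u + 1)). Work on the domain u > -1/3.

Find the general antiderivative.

A first test for any F(u): its u-derivative must equal f(u) identically.
Check: d/du[-4*u**4 - u/3 + 5*sqrt(3*u + 1)/3] = (-96*u**3*sqrt(3*u + 1) - 2*sqrt(3*u + 1) + 15)/(6*sqrt(3*u + 1)) = f(u).

F(u) = -4*u**4 - u/3 + 5*sqrt(3*u + 1)/3 + C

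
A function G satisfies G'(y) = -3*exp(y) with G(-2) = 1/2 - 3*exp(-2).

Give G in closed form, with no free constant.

G(y) = 1/2 - 3*exp(y)

A first test for any G(y): its y-derivative must equal the given G'(y).
A general antiderivative is -3*exp(y) + C.
The condition gives C = 1/2 - 3*exp(-2) - (-3*exp(-2)) = 1/2.
So G(y) = 1/2 - 3*exp(y).
Check: d/dy[1/2 - 3*exp(y)] = -3*exp(y) = G'(y).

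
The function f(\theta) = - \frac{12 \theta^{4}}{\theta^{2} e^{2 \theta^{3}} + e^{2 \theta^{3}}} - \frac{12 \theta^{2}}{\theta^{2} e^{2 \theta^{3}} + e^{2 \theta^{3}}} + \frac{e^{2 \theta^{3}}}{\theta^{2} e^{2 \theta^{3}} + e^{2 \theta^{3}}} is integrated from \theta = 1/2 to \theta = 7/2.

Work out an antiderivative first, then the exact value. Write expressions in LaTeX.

The integrand splits into summands that can be handled one at a time.
F(\theta) = \left(e^{2 \theta^{3}} \operatorname{atan}{\left(\theta \right)} + 2\right) e^{- 2 \theta^{3}} is an antiderivative of f.
Check: d/d\theta[\left(e^{2 \theta^{3}} \operatorname{atan}{\left(\theta \right)} + 2\right) e^{- 2 \theta^{3}}] = \frac{- 12 \theta^{4} - 12 \theta^{2} + e^{2 \theta^{3}}}{\theta^{2} e^{2 \theta^{3}} + e^{2 \theta^{3}}}, which equals f(\theta).
F(7/2) = \frac{2}{e^{\frac{343}{4}}} + \operatorname{atan}{\left(\frac{7}{2} \right)}; F(1/2) = \operatorname{atan}{\left(\frac{1}{2} \right)} + \frac{2}{e^{\frac{1}{4}}}.
Integral = F(7/2) - F(1/2) = - \frac{2}{e^{\frac{1}{4}}} - \operatorname{atan}{\left(\frac{1}{2} \right)} + \frac{2}{e^{\frac{343}{4}}} + \operatorname{atan}{\left(\frac{7}{2} \right)}.

Antiderivative: F(\theta) = \left(e^{2 \theta^{3}} \operatorname{atan}{\left(\theta \right)} + 2\right) e^{- 2 \theta^{3}}; value = - \frac{2}{e^{\frac{1}{4}}} - \operatorname{atan}{\left(\frac{1}{2} \right)} + \frac{2}{e^{\frac{343}{4}}} + \operatorname{atan}{\left(\frac{7}{2} \right)}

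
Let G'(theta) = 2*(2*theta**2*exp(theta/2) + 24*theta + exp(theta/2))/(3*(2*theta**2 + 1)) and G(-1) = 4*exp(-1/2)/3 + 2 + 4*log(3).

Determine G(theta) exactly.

Check a candidate G(theta) by differentiating: d/dtheta[G] must match the given G'(theta).
A general antiderivative is 4*exp(theta/2)/3 + 4*log(2*theta**2 + 1) + C.
The condition gives C = 4*exp(-1/2)/3 + 2 + 4*log(3) - (4*exp(-1/2)/3 + 4*log(3)) = 2.
So G(theta) = 4*exp(theta/2)/3 + 4*log(2*theta**2 + 1) + 2.
Check: d/dtheta[4*exp(theta/2)/3 + 4*log(2*theta**2 + 1) + 2] = (4*theta**2*exp(theta/2) + 48*theta + 2*exp(theta/2))/(6*theta**2 + 3), which equals G'(theta).

G(theta) = 4*exp(theta/2)/3 + 4*log(2*theta**2 + 1) + 2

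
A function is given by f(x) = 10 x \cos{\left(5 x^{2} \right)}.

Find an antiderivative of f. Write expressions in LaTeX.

An antiderivative is F(x) = \sin{\left(5 x^{2} \right)}.

f matches the chain-rule pattern g'(h)*h' with inner function h(x) = 5 x^{2}; substituting u = h(x) collapses the integral.
Check: d/dx[\sin{\left(5 x^{2} \right)}] = 10 x \cos{\left(5 x^{2} \right)} = f(x).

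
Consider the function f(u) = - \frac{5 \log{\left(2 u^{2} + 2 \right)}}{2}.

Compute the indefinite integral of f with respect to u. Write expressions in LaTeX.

F(u) = - \frac{5 u \log{\left(2 u^{2} + 2 \right)}}{2} + 5 u - 5 \operatorname{atan}{\left(u \right)} + C

An antiderivative F(u) passes only if d/du[F] lands on f(u) exactly.
Check: d/du[- \frac{5 u \log{\left(2 u^{2} + 2 \right)}}{2} + 5 u - 5 \operatorname{atan}{\left(u \right)}] = - \frac{5 \log{\left(u^{2} + 1 \right)}}{2} - \frac{5 \log{\left(2 \right)}}{2}, which equals f(u).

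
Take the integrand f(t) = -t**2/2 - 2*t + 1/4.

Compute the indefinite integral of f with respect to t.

Integrate term by term and add the pieces.
Check: d/dt[-t**3/6 - t**2 + t/4] = -t**2/2 - 2*t + 1/4 = f(t).

F(t) = -t**3/6 - t**2 + t/4 + C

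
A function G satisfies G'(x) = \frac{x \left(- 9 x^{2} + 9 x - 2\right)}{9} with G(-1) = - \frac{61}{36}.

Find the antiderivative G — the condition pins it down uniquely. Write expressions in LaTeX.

The substitution u = - x^{2} + \frac{2 x}{3} works: G'(x) is exactly (dG/du)*(du/dx) for that inner function.
A general antiderivative is - \frac{\left(- x^{2} + \frac{2 x}{3}\right)^{2}}{4} + C.
The condition gives C = - \frac{61}{36} - (- \frac{25}{36}) = -1.
So G(x) = - \frac{x^{4}}{4} + \frac{x^{3}}{3} - \frac{x^{2}}{9} - 1.
Check: d/dx[- \frac{x^{4}}{4} + \frac{x^{3}}{3} - \frac{x^{2}}{9} - 1] = - x^{3} + x^{2} - \frac{2 x}{9}, which equals G'(x).

G(x) = - \frac{x^{4}}{4} + \frac{x^{3}}{3} - \frac{x^{2}}{9} - 1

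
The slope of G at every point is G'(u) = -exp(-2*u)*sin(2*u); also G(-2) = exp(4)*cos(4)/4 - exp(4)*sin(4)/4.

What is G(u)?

G(u) = exp(-2*u)*sin(2*u)/4 + exp(-2*u)*cos(2*u)/4

The proposed G(u) is checked by its d/du: the result must match the given G'(u).
A general antiderivative is exp(-2*u)*sin(2*u)/4 + exp(-2*u)*cos(2*u)/4 + C.
The condition gives C = exp(4)*cos(4)/4 - exp(4)*sin(4)/4 - (exp(4)*cos(4)/4 - exp(4)*sin(4)/4) = 0.
So G(u) = exp(-2*u)*sin(2*u)/4 + exp(-2*u)*cos(2*u)/4.
Check: d/du[exp(-2*u)*sin(2*u)/4 + exp(-2*u)*cos(2*u)/4] = -exp(-2*u)*sin(2*u) = G'(u).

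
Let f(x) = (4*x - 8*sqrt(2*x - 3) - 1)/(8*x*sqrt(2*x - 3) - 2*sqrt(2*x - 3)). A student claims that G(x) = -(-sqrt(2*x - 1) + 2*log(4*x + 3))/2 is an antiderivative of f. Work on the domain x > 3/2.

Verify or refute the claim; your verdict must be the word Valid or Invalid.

Invalid: d/dx[G] - f = (16*x**2*sqrt(2*x - 3) - 16*x**2*sqrt(2*x - 1) + 8*x*sqrt(2*x - 3) - 8*x*sqrt(2*x - 1) + 32*sqrt(2*x - 3)*sqrt(2*x - 1) - 3*sqrt(2*x - 3) + 3*sqrt(2*x - 1))/(32*x**2*sqrt(2*x - 3)*sqrt(2*x - 1) + 16*x*sqrt(2*x - 3)*sqrt(2*x - 1) - 6*sqrt(2*x - 3)*sqrt(2*x - 1)), which is not 0.

d/dx[G] = (4*x - 8*sqrt(2*x - 1) + 3)/(8*x*sqrt(2*x - 1) + 6*sqrt(2*x - 1))
d/dx[G] - f(x) = (16*x**2*sqrt(2*x - 3) - 16*x**2*sqrt(2*x - 1) + 8*x*sqrt(2*x - 3) - 8*x*sqrt(2*x - 1) + 32*sqrt(2*x - 3)*sqrt(2*x - 1) - 3*sqrt(2*x - 3) + 3*sqrt(2*x - 1))/(32*x**2*sqrt(2*x - 3)*sqrt(2*x - 1) + 16*x*sqrt(2*x - 3)*sqrt(2*x - 1) - 6*sqrt(2*x - 3)*sqrt(2*x - 1)) != 0.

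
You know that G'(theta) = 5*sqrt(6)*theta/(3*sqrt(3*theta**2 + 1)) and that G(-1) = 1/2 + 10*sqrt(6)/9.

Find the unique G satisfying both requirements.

G(theta) = 5*sqrt(2*theta**2 + 2/3)/3 + 1/2

G'(theta) matches the chain-rule pattern g'(h)*h' with inner function h(theta) = 2*theta**2 + 2/3; substituting u = h(theta) collapses the integral.
A general antiderivative is 5*sqrt(2*theta**2 + 2/3)/3 + C.
The condition gives C = 1/2 + 10*sqrt(6)/9 - (10*sqrt(6)/9) = 1/2.
So G(theta) = 5*sqrt(2*theta**2 + 2/3)/3 + 1/2.
Check: d/dtheta[5*sqrt(2*theta**2 + 2/3)/3 + 1/2] = 5*sqrt(6)*theta/(3*sqrt(3*theta**2 + 1)) = G'(theta).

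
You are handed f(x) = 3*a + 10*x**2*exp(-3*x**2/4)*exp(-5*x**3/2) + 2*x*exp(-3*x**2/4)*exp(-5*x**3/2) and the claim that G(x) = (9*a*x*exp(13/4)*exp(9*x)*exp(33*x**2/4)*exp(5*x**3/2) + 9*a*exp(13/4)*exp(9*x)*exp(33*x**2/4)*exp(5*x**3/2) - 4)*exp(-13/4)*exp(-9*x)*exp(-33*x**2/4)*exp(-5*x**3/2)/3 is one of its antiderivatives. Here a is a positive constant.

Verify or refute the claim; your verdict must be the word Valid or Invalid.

d/dx[G] = (3*a*exp(13/4)*exp(9*x)*exp(33*x**2/4)*exp(5*x**3/2) + 10*x**2 + 22*x + 12)*exp(-13/4)*exp(-9*x)*exp(-33*x**2/4)*exp(-5*x**3/2)
d/dx[G] - f(x) = (-10*x**2*exp(13/4)*exp(9*x)*exp(33*x**2/4)*exp(5*x**3/2) + 10*x**2*exp(3*x**2/4)*exp(5*x**3/2) - 2*x*exp(13/4)*exp(9*x)*exp(33*x**2/4)*exp(5*x**3/2) + 22*x*exp(3*x**2/4)*exp(5*x**3/2) + 12*exp(3*x**2/4)*exp(5*x**3/2))*exp(-13/4)*exp(-9*x)*exp(-9*x**2)*exp(-5*x**3) != 0.

Invalid: d/dx[G] - f = (-10*x**2*exp(13/4)*exp(9*x)*exp(33*x**2/4)*exp(5*x**3/2) + 10*x**2*exp(3*x**2/4)*exp(5*x**3/2) - 2*x*exp(13/4)*exp(9*x)*exp(33*x**2/4)*exp(5*x**3/2) + 22*x*exp(3*x**2/4)*exp(5*x**3/2) + 12*exp(3*x**2/4)*exp(5*x**3/2))*exp(-13/4)*exp(-9*x)*exp(-9*x**2)*exp(-5*x**3), which is not 0.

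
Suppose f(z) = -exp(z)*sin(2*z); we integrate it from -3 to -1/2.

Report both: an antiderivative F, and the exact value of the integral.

Antiderivative: F(z) = -exp(z)*sin(2*z)/5 + 2*exp(z)*cos(2*z)/5; value = -2*exp(-3)*cos(6)/5 - exp(-3)*sin(6)/5 + exp(-1/2)*sin(1)/5 + 2*exp(-1/2)*cos(1)/5

A first test for any F(z): its z-derivative must equal f(z) identically.
F(z) = -exp(z)*sin(2*z)/5 + 2*exp(z)*cos(2*z)/5 is an antiderivative of f.
Check: d/dz[-exp(z)*sin(2*z)/5 + 2*exp(z)*cos(2*z)/5] = -exp(z)*sin(2*z) = f(z).
F(-1/2) = exp(-1/2)*sin(1)/5 + 2*exp(-1/2)*cos(1)/5; F(-3) = exp(-3)*sin(6)/5 + 2*exp(-3)*cos(6)/5.
Integral = F(-1/2) - F(-3) = -2*exp(-3)*cos(6)/5 - exp(-3)*sin(6)/5 + exp(-1/2)*sin(1)/5 + 2*exp(-1/2)*cos(1)/5.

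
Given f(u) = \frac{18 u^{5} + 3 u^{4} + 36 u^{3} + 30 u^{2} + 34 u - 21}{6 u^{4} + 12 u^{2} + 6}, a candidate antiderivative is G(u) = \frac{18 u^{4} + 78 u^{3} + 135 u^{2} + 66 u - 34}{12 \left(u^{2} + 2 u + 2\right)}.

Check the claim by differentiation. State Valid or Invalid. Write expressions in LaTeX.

d/du[G] = \frac{18 u^{5} + 93 u^{4} + 228 u^{3} + 336 u^{2} + 304 u + 100}{6 u^{4} + 24 u^{3} + 48 u^{2} + 48 u + 24}
d/du[G] - f(u) = \frac{9 u^{8} + 36 u^{7} + 90 u^{6} + 120 u^{5} + 105 u^{4} + 132 u^{3} + 156 u^{2} + 168 u + 92}{3 u^{8} + 12 u^{7} + 30 u^{6} + 48 u^{5} + 63 u^{4} + 60 u^{3} + 48 u^{2} + 24 u + 12} != 0.

Invalid: d/du[G] - f = \frac{9 u^{8} + 36 u^{7} + 90 u^{6} + 120 u^{5} + 105 u^{4} + 132 u^{3} + 156 u^{2} + 168 u + 92}{3 u^{8} + 12 u^{7} + 30 u^{6} + 48 u^{5} + 63 u^{4} + 60 u^{3} + 48 u^{2} + 24 u + 12}, which is not 0.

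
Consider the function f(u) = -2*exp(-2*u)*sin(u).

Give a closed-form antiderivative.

Check any antiderivative F(u) by computing F'(u) and comparing it with f(u).
Check: d/du[2*(2*sin(u) + cos(u))*exp(-2*u)/5] = -2*exp(-2*u)*sin(u) = f(u).

An antiderivative is F(u) = 2*(2*sin(u) + cos(u))*exp(-2*u)/5.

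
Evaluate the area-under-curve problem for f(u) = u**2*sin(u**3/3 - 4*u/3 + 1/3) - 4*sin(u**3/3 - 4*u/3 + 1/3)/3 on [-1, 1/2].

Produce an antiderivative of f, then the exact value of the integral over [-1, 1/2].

The substitution w = u**3/3 - 4*u/3 + 1/3 works: f is exactly (dF/dw)*(dw/du) for that inner function.
F(u) = -cos(u**3/3 - 4*u/3 + 1/3) is an antiderivative of f.
Check: d/du[-cos(u**3/3 - 4*u/3 + 1/3)] = u**2*sin(u**3/3 - 4*u/3 + 1/3) - 4*sin(u**3/3 - 4*u/3 + 1/3)/3 = f(u).
F(1/2) = -cos(7/24); F(-1) = -cos(4/3).
Integral = F(1/2) - F(-1) = -cos(7/24) + cos(4/3).

Antiderivative: F(u) = -cos(u**3/3 - 4*u/3 + 1/3); value = -cos(7/24) + cos(4/3)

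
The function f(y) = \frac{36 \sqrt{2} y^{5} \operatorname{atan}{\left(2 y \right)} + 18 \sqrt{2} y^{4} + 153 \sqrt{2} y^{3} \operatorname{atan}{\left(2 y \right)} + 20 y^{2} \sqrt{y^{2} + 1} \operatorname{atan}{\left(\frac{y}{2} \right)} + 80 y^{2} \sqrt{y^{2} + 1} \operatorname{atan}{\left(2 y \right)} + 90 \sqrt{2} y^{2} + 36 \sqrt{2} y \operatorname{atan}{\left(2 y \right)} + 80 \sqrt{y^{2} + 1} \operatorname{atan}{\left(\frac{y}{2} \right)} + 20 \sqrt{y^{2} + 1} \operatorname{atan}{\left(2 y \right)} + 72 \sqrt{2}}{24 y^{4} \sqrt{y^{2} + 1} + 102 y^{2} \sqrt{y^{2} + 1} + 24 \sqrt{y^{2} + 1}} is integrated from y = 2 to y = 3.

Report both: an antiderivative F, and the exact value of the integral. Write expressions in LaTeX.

Antiderivative: F(y) = \left(\frac{3 \sqrt{2 y^{2} + 2}}{2} + \frac{5 \operatorname{atan}{\left(\frac{y}{2} \right)}}{3}\right) \operatorname{atan}{\left(2 y \right)}; value = - \frac{3 \sqrt{10} \operatorname{atan}{\left(4 \right)}}{2} - \frac{5 \pi \operatorname{atan}{\left(4 \right)}}{12} + \frac{5 \operatorname{atan}{\left(\frac{3}{2} \right)} \operatorname{atan}{\left(6 \right)}}{3} + 3 \sqrt{5} \operatorname{atan}{\left(6 \right)}

f has the shape u'v + uv' for u = \frac{3 \sqrt{2 y^{2} + 2}}{2} + \frac{5 \operatorname{atan}{\left(\frac{y}{2} \right)}}{3} and v = \operatorname{atan}{\left(2 y \right)} — it is the derivative of the product u*v.
F(y) = \left(\frac{3 \sqrt{2 y^{2} + 2}}{2} + \frac{5 \operatorname{atan}{\left(\frac{y}{2} \right)}}{3}\right) \operatorname{atan}{\left(2 y \right)} is an antiderivative of f.
Check: d/dy[\left(\frac{3 \sqrt{2 y^{2} + 2}}{2} + \frac{5 \operatorname{atan}{\left(\frac{y}{2} \right)}}{3}\right) \operatorname{atan}{\left(2 y \right)}] = \frac{36 \sqrt{2} y^{5} \operatorname{atan}{\left(2 y \right)} + 18 \sqrt{2} y^{4} + 153 \sqrt{2} y^{3} \operatorname{atan}{\left(2 y \right)} + 20 y^{2} \sqrt{y^{2} + 1} \operatorname{atan}{\left(\frac{y}{2} \right)} + 80 y^{2} \sqrt{y^{2} + 1} \operatorname{atan}{\left(2 y \right)} + 90 \sqrt{2} y^{2} + 36 \sqrt{2} y \operatorname{atan}{\left(2 y \right)} + 80 \sqrt{y^{2} + 1} \operatorname{atan}{\left(\frac{y}{2} \right)} + 20 \sqrt{y^{2} + 1} \operatorname{atan}{\left(2 y \right)} + 72 \sqrt{2}}{24 y^{4} \sqrt{y^{2} + 1} + 102 y^{2} \sqrt{y^{2} + 1} + 24 \sqrt{y^{2} + 1}} = f(y).
F(3) = \frac{5 \operatorname{atan}{\left(\frac{3}{2} \right)} \operatorname{atan}{\left(6 \right)}}{3} + 3 \sqrt{5} \operatorname{atan}{\left(6 \right)}; F(2) = \frac{5 \pi \operatorname{atan}{\left(4 \right)}}{12} + \frac{3 \sqrt{10} \operatorname{atan}{\left(4 \right)}}{2}.
Integral = F(3) - F(2) = - \frac{3 \sqrt{10} \operatorname{atan}{\left(4 \right)}}{2} - \frac{5 \pi \operatorname{atan}{\left(4 \right)}}{12} + \frac{5 \operatorname{atan}{\left(\frac{3}{2} \right)} \operatorname{atan}{\left(6 \right)}}{3} + 3 \sqrt{5} \operatorname{atan}{\left(6 \right)}.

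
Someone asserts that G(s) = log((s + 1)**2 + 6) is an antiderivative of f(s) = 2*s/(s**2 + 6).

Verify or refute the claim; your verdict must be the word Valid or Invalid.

Invalid: d/ds[G] - f = (-2*s**2 - 2*s + 12)/(s**4 + 2*s**3 + 13*s**2 + 12*s + 42), which is not 0.

d/ds[G] = (2*s + 2)/(s**2 + 2*s + 7)
d/ds[G] - f(s) = (-2*s**2 - 2*s + 12)/(s**4 + 2*s**3 + 13*s**2 + 12*s + 42) != 0.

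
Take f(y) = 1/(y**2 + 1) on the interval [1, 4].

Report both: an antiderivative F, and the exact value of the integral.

Antiderivative: F(y) = atan(y); value = -pi/4 + atan(4)

A candidate is checked by its d/dy: the result must match f(y).
F(y) = atan(y) is an antiderivative of f.
Check: d/dy[atan(y)] = 1/(y**2 + 1) = f(y).
F(4) = atan(4); F(1) = pi/4.
Integral = F(4) - F(1) = -pi/4 + atan(4).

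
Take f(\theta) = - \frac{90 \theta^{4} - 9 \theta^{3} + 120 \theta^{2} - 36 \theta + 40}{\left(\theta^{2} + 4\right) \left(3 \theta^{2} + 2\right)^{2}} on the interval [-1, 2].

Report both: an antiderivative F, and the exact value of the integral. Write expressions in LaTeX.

Differentiate the proposed F(\theta) back; it has to land on f(\theta) exactly.
F(\theta) = - 5 \operatorname{atan}{\left(\frac{\theta}{2} \right)} - \frac{3}{6 \theta^{2} + 4} is an antiderivative of f.
Check: d/d\theta[- 5 \operatorname{atan}{\left(\frac{\theta}{2} \right)} - \frac{3}{6 \theta^{2} + 4}] = \frac{- 90 \theta^{4} + 9 \theta^{3} - 120 \theta^{2} + 36 \theta - 40}{9 \theta^{6} + 48 \theta^{4} + 52 \theta^{2} + 16}, which equals f(\theta).
F(2) = - \frac{5 \pi}{4} - \frac{3}{28}; F(-1) = - \frac{3}{10} + 5 \operatorname{atan}{\left(\frac{1}{2} \right)}.
Integral = F(2) - F(-1) = - \frac{5 \pi}{4} - 5 \operatorname{atan}{\left(\frac{1}{2} \right)} + \frac{27}{140}.

Antiderivative: F(\theta) = - 5 \operatorname{atan}{\left(\frac{\theta}{2} \right)} - \frac{3}{6 \theta^{2} + 4}; value = - \frac{5 \pi}{4} - 5 \operatorname{atan}{\left(\frac{1}{2} \right)} + \frac{27}{140}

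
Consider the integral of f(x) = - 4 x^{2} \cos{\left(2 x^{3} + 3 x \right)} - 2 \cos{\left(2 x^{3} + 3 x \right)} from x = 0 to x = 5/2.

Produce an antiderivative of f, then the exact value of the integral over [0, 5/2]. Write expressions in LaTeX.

The substitution u = 2 x^{3} + 3 x works: f is exactly (dF/du)*(du/dx) for that inner function.
F(x) = - \frac{2 \sin{\left(2 x^{3} + 3 x \right)}}{3} is an antiderivative of f.
Check: d/dx[- \frac{2 \sin{\left(2 x^{3} + 3 x \right)}}{3}] = - 4 x^{2} \cos{\left(2 x^{3} + 3 x \right)} - 2 \cos{\left(2 x^{3} + 3 x \right)} = f(x).
F(5/2) = - \frac{2 \sin{\left(\frac{155}{4} \right)}}{3}; F(0) = 0.
Integral = F(5/2) - F(0) = - \frac{2 \sin{\left(\frac{155}{4} \right)}}{3}.

Antiderivative: F(x) = - \frac{2 \sin{\left(2 x^{3} + 3 x \right)}}{3}; value = - \frac{2 \sin{\left(\frac{155}{4} \right)}}{3}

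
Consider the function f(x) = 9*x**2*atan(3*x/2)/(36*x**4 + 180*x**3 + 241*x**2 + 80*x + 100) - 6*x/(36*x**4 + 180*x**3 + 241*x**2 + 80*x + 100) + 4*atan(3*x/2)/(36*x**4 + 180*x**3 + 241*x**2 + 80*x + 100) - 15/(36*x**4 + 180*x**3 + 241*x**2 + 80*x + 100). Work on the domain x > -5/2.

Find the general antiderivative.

f has the shape u'v + uv' for u = -1/(2*(2*x + 5)) and v = atan(3*x/2) — it is the derivative of the product u*v.
Check: d/dx[-atan(3*x/2)/(2*(2*x + 5))] = (9*x**2*atan(3*x/2) - 6*x + 4*atan(3*x/2) - 15)/(36*x**4 + 180*x**3 + 241*x**2 + 80*x + 100), which equals f(x).

F(x) = -atan(3*x/2)/(2*(2*x + 5)) + C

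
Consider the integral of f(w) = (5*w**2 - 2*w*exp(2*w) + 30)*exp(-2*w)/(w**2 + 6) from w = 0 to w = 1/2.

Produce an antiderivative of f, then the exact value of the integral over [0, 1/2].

Antiderivative: F(w) = (-2*exp(2*w)*log(w**2 + 6) - 5)*exp(-2*w)/2; value = -log(25/4) - 5*exp(-1)/2 + log(6) + 5/2

Recover f(w) by differentiating a candidate F(w); any mismatch rules it out.
F(w) = (-2*exp(2*w)*log(w**2 + 6) - 5)*exp(-2*w)/2 is an antiderivative of f.
Check: d/dw[(-2*exp(2*w)*log(w**2 + 6) - 5)*exp(-2*w)/2] = (5*w**2 - 2*w*exp(2*w) + 30)/(w**2*exp(2*w) + 6*exp(2*w)), which equals f(w).
F(1/2) = -log(25/4) - 5*exp(-1)/2; F(0) = -5/2 - log(6).
Integral = F(1/2) - F(0) = -log(25/4) - 5*exp(-1)/2 + log(6) + 5/2.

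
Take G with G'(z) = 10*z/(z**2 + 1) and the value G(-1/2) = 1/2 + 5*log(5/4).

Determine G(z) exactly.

G(z) = 5*log(z**2 + 1) + 1/2

G'(z) matches the chain-rule pattern g'(h)*h' with inner function h(z) = z**2 + 1; substituting u = h(z) collapses the integral.
A general antiderivative is 5*log(z**2 + 1) + C.
The condition gives C = 1/2 + 5*log(5/4) - (5*log(5/4)) = 1/2.
So G(z) = 5*log(z**2 + 1) + 1/2.
Check: d/dz[5*log(z**2 + 1) + 1/2] = 10*z/(z**2 + 1) = G'(z).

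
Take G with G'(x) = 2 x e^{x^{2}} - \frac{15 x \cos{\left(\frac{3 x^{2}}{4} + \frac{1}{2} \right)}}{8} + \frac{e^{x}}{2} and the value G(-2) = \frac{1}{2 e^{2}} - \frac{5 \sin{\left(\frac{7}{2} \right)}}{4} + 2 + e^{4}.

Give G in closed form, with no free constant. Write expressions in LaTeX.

The integrand splits into summands that can be handled one at a time.
A general antiderivative is \frac{e^{x}}{2} + e^{x^{2}} - \frac{5 \sin{\left(\frac{3 x^{2}}{4} + \frac{1}{2} \right)}}{4} + C.
The condition gives C = \frac{1}{2 e^{2}} - \frac{5 \sin{\left(\frac{7}{2} \right)}}{4} + 2 + e^{4} - (\frac{1}{2 e^{2}} - \frac{5 \sin{\left(\frac{7}{2} \right)}}{4} + e^{4}) = 2.
So G(x) = \frac{e^{x}}{2} + e^{x^{2}} - \frac{5 \sin{\left(\frac{3 x^{2}}{4} + \frac{1}{2} \right)}}{4} + 2.
Check: d/dx[\frac{e^{x}}{2} + e^{x^{2}} - \frac{5 \sin{\left(\frac{3 x^{2}}{4} + \frac{1}{2} \right)}}{4} + 2] = 2 x e^{x^{2}} - \frac{15 x \cos{\left(\frac{3 x^{2}}{4} + \frac{1}{2} \right)}}{8} + \frac{e^{x}}{2} = G'(x).

G(x) = \frac{e^{x}}{2} + e^{x^{2}} - \frac{5 \sin{\left(\frac{3 x^{2}}{4} + \frac{1}{2} \right)}}{4} + 2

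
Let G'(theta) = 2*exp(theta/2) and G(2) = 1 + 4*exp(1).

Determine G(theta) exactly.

Whatever form G(theta) takes, its d/dtheta must return the stated G'(theta).
A general antiderivative is 4*exp(theta/2) + C.
The condition gives C = 1 + 4*exp(1) - (4*exp(1)) = 1.
So G(theta) = 4*exp(theta/2) + 1.
Check: d/dtheta[4*exp(theta/2) + 1] = 2*exp(theta/2) = G'(theta).

G(theta) = 4*exp(theta/2) + 1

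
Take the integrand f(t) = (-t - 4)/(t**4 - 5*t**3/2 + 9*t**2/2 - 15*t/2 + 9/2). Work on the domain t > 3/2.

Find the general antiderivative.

F(t) = (-176*log(t - 3/2) + 210*log(t - 1) - 17*log(t**2 + 3) + 18*sqrt(3)*atan(sqrt(3)*t/3))/84 + C

Factor the denominator ((t - 1)*(2*t - 3)*(t**2 + 3)) and decompose: f = -(17*t - 27)/(42*(t**2 + 3)) - 88/(21*(2*t - 3)) + 5/(2*(t - 1)); each piece integrates to a log, atan, or power term.
Check: d/dt[(-176*log(t - 3/2) + 210*log(t - 1) - 17*log(t**2 + 3) + 18*sqrt(3)*atan(sqrt(3)*t/3))/84] = (-2*t - 8)/(2*t**4 - 5*t**3 + 9*t**2 - 15*t + 9), which equals f(t).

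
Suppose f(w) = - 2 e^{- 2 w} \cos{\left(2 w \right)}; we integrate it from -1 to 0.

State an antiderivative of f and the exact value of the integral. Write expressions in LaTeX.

A first test for any F(w): its w-derivative must equal f(w) identically.
F(w) = \frac{\left(- \sin{\left(2 w \right)} + \cos{\left(2 w \right)}\right) e^{- 2 w}}{2} is an antiderivative of f.
Check: d/dw[\frac{\left(- \sin{\left(2 w \right)} + \cos{\left(2 w \right)}\right) e^{- 2 w}}{2}] = - 2 e^{- 2 w} \cos{\left(2 w \right)} = f(w).
F(0) = \frac{1}{2}; F(-1) = \frac{e^{2} \cos{\left(2 \right)}}{2} + \frac{e^{2} \sin{\left(2 \right)}}{2}.
Integral = F(0) - F(-1) = - \frac{e^{2} \sin{\left(2 \right)}}{2} + \frac{1}{2} - \frac{e^{2} \cos{\left(2 \right)}}{2}.

Antiderivative: F(w) = \frac{\left(- \sin{\left(2 w \right)} + \cos{\left(2 w \right)}\right) e^{- 2 w}}{2}; value = - \frac{e^{2} \sin{\left(2 \right)}}{2} + \frac{1}{2} - \frac{e^{2} \cos{\left(2 \right)}}{2}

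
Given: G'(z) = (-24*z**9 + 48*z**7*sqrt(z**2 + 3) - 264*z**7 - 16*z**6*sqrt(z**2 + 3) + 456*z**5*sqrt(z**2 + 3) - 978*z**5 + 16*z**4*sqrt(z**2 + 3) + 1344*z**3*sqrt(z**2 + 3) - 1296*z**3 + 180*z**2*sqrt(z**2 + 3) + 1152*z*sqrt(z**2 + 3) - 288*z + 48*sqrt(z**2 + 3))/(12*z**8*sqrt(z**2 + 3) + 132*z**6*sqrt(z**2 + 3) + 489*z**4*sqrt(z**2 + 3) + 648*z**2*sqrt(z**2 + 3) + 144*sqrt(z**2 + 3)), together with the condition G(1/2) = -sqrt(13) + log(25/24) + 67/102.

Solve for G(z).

G(z) = (3*z**2 + 8*z - 12*sqrt(z**2 + 3)*(z**2 + 4) + 6*(z**2 + 4)*log(2*z**4/3 + 2*z**2 + 1/2) + 12)/(6*(z**2 + 4))

Check a candidate G(z) by differentiating: d/dz[G] must match the given G'(z).
A general antiderivative is 4*z/(3*(z**2 + 4)) - 2*sqrt(z**2 + 3) + log(2*z**4/3 + 2*z**2 + 1/2) + C.
The condition gives C = -sqrt(13) + log(25/24) + 67/102 - (-sqrt(13) + log(25/24) + 8/51) = 1/2.
So G(z) = (3*z**2 + 8*z - 12*sqrt(z**2 + 3)*(z**2 + 4) + 6*(z**2 + 4)*log(2*z**4/3 + 2*z**2 + 1/2) + 12)/(6*(z**2 + 4)).
Check: d/dz[(3*z**2 + 8*z - 12*sqrt(z**2 + 3)*(z**2 + 4) + 6*(z**2 + 4)*log(2*z**4/3 + 2*z**2 + 1/2) + 12)/(6*(z**2 + 4))] = (-24*z**9 + 48*z**7*sqrt(z**2 + 3) - 264*z**7 - 16*z**6*sqrt(z**2 + 3) + 456*z**5*sqrt(z**2 + 3) - 978*z**5 + 16*z**4*sqrt(z**2 + 3) + 1344*z**3*sqrt(z**2 + 3) - 1296*z**3 + 180*z**2*sqrt(z**2 + 3) + 1152*z*sqrt(z**2 + 3) - 288*z + 48*sqrt(z**2 + 3))/(12*z**8*sqrt(z**2 + 3) + 132*z**6*sqrt(z**2 + 3) + 489*z**4*sqrt(z**2 + 3) + 648*z**2*sqrt(z**2 + 3) + 144*sqrt(z**2 + 3)) = G'(z).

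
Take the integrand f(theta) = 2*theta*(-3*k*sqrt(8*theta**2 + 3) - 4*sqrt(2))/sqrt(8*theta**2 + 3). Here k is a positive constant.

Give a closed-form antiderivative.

Any candidate F(theta) must reproduce f(theta) exactly when differentiated.
Check: d/dtheta[sqrt(2)*(-3*sqrt(2)*k*theta**2 - 2*sqrt(8*theta**2 + 3))/2] = (-6*k*theta*sqrt(8*theta**2 + 3) - 8*sqrt(2)*theta)/sqrt(8*theta**2 + 3), which equals f(theta).

An antiderivative is F(theta) = sqrt(2)*(-3*sqrt(2)*k*theta**2 - 2*sqrt(8*theta**2 + 3))/2.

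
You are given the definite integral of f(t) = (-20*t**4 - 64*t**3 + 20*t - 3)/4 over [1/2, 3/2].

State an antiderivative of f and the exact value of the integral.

Recover f(t) by differentiating a candidate F(t); any mismatch rules it out.
F(t) = -t**5 - 4*t**4 + 5*t**2/2 - 3*t/4 is an antiderivative of f.
Check: d/dt[-t**5 - 4*t**4 + 5*t**2/2 - 3*t/4] = -5*t**4 - 16*t**3 + 5*t - 3/4, which equals f(t).
F(3/2) = -747/32; F(1/2) = -1/32.
Integral = F(3/2) - F(1/2) = -373/16.

Antiderivative: F(t) = -t**5 - 4*t**4 + 5*t**2/2 - 3*t/4; value = -373/16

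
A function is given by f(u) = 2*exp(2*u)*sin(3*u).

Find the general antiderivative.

F(u) = 2*(2*sin(3*u) - 3*cos(3*u))*exp(2*u)/13 + C

Since d/du undoes antidifferentiation here, F'(u) = f(u) is required of F(u).
Check: d/du[2*(2*sin(3*u) - 3*cos(3*u))*exp(2*u)/13] = 2*exp(2*u)*sin(3*u) = f(u).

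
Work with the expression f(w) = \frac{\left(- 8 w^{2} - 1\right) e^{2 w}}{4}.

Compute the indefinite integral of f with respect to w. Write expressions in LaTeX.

F(w) = - w^{2} e^{2 w} + w e^{2 w} - \frac{5 e^{2 w}}{8} + C

f has the shape u'v + uv' for u = - w^{2} + w - \frac{5}{8} and v = e^{2 w} — it is the derivative of the product u*v.
Check: d/dw[- w^{2} e^{2 w} + w e^{2 w} - \frac{5 e^{2 w}}{8}] = - 2 w^{2} e^{2 w} - \frac{e^{2 w}}{4}, which equals f(w).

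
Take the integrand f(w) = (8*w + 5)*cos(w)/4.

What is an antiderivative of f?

An antiderivative is F(w) = 2*w*sin(w) + 5*sin(w)/4 + 2*cos(w).

A first test for any F(w): its w-derivative must equal f(w) identically.
Check: d/dw[2*w*sin(w) + 5*sin(w)/4 + 2*cos(w)] = 2*w*cos(w) + 5*cos(w)/4, which equals f(w).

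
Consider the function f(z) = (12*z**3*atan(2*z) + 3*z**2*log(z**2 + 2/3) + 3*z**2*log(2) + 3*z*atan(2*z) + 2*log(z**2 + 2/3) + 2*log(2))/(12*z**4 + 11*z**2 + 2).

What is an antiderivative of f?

An antiderivative is F(z) = log(2*z**2 + 4/3)*atan(2*z)/2.

Recognize the product-rule pattern: f = u'v + uv' with u = atan(2*z)/2, v = log(2*z**2 + 4/3), so integration by parts undoes it.
Check: d/dz[log(2*z**2 + 4/3)*atan(2*z)/2] = (12*z**3*atan(2*z) + 3*z**2*log(z**2 + 2/3) + 3*z**2*log(2) + 3*z*atan(2*z) + 2*log(z**2 + 2/3) + 2*log(2))/(12*z**4 + 11*z**2 + 2) = f(z).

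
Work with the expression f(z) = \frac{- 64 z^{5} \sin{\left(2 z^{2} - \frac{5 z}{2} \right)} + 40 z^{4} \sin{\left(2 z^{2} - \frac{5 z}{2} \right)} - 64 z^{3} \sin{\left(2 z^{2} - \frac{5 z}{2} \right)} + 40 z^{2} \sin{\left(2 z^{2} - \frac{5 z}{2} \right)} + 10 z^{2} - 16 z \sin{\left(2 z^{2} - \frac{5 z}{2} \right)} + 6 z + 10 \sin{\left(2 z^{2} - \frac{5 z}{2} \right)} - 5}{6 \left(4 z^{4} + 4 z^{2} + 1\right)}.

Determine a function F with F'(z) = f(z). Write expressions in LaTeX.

Differentiate the proposed F(z) back; it has to land on f(z) exactly.
Check: d/dz[\frac{16 z^{2} \cos{\left(2 z^{2} - \frac{5 z}{2} \right)} - 10 z + 8 \cos{\left(2 z^{2} - \frac{5 z}{2} \right)} - 3}{24 z^{2} + 12}] = \frac{- 64 z^{5} \sin{\left(2 z^{2} - \frac{5 z}{2} \right)} + 40 z^{4} \sin{\left(2 z^{2} - \frac{5 z}{2} \right)} - 64 z^{3} \sin{\left(2 z^{2} - \frac{5 z}{2} \right)} + 40 z^{2} \sin{\left(2 z^{2} - \frac{5 z}{2} \right)} + 10 z^{2} - 16 z \sin{\left(2 z^{2} - \frac{5 z}{2} \right)} + 6 z + 10 \sin{\left(2 z^{2} - \frac{5 z}{2} \right)} - 5}{24 z^{4} + 24 z^{2} + 6}, which equals f(z).

An antiderivative is F(z) = \frac{16 z^{2} \cos{\left(2 z^{2} - \frac{5 z}{2} \right)} - 10 z + 8 \cos{\left(2 z^{2} - \frac{5 z}{2} \right)} - 3}{24 z^{2} + 12}.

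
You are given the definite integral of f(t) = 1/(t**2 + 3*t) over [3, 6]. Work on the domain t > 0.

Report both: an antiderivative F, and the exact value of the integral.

Antiderivative: F(t) = -(-log(t) + log(t + 3))/3; value = -log(9)/3 - log(3)/3 + 2*log(6)/3

The denominator factors as t*(t + 3); partial fractions split f into directly integrable pieces: -1/(3*(t + 3)) + 1/(3*t).
F(t) = -(-log(t) + log(t + 3))/3 is an antiderivative of f.
Check: d/dt[-(-log(t) + log(t + 3))/3] = 1/(t**2 + 3*t) = f(t).
F(6) = -log(9)/3 + log(6)/3; F(3) = -log(6)/3 + log(3)/3.
Integral = F(6) - F(3) = -log(9)/3 - log(3)/3 + 2*log(6)/3.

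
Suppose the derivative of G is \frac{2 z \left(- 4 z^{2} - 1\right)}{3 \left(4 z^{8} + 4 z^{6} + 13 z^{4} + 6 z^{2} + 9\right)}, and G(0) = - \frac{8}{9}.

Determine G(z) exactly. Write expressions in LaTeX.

G(z) = - \frac{6 z^{4} + 3 z^{2} + 8}{3 \left(2 z^{4} + z^{2} + 3\right)}

The substitution u = 2 z^{4} + z^{2} + 3 works: G'(z) is exactly (dG/du)*(du/dz) for that inner function.
A general antiderivative is \frac{1}{3 \left(2 z^{4} + z^{2} + 3\right)} + C.
The condition gives C = - \frac{8}{9} - (\frac{1}{9}) = -1.
So G(z) = - \frac{6 z^{4} + 3 z^{2} + 8}{3 \left(2 z^{4} + z^{2} + 3\right)}.
Check: d/dz[- \frac{6 z^{4} + 3 z^{2} + 8}{3 \left(2 z^{4} + z^{2} + 3\right)}] = \frac{- 8 z^{3} - 2 z}{12 z^{8} + 12 z^{6} + 39 z^{4} + 18 z^{2} + 27}, which equals G'(z).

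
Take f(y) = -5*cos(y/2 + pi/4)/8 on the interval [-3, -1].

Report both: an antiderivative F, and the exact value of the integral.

Antiderivative: F(y) = -5*sin(y/2 + pi/4)/4; value = 5*cos(pi/4 + 3/2)/4 - 5*cos(1/2 + pi/4)/4

Since d/dy undoes antidifferentiation here, F'(y) = f(y) is required of F(y).
F(y) = -5*sin(y/2 + pi/4)/4 is an antiderivative of f.
Check: d/dy[-5*sin(y/2 + pi/4)/4] = -5*cos(y/2 + pi/4)/8 = f(y).
F(-1) = -5*cos(1/2 + pi/4)/4; F(-3) = -5*cos(pi/4 + 3/2)/4.
Integral = F(-1) - F(-3) = 5*cos(pi/4 + 3/2)/4 - 5*cos(1/2 + pi/4)/4.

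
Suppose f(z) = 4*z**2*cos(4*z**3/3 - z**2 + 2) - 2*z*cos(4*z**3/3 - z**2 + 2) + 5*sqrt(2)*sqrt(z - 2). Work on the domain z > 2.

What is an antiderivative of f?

The integrand splits into summands that can be handled one at a time.
Check: d/dz[10*sqrt(2)*z*sqrt(z - 2)/3 - 20*sqrt(2)*sqrt(z - 2)/3 + sin(4*z**3/3 - z**2 + 2)] = (4*z**2*sqrt(z - 2)*cos(4*z**3/3 - z**2 + 2) - 2*z*sqrt(z - 2)*cos(4*z**3/3 - z**2 + 2) + 5*sqrt(2)*z - 10*sqrt(2))/sqrt(z - 2), which equals f(z).

An antiderivative is F(z) = 10*sqrt(2)*z*sqrt(z - 2)/3 - 20*sqrt(2)*sqrt(z - 2)/3 + sin(4*z**3/3 - z**2 + 2).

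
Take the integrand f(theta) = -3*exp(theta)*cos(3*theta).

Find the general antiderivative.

F(theta) = 3*(-3*sin(3*theta) - cos(3*theta))*exp(theta)/10 + C

For F(theta) to be correct the identity F'(theta) - f(theta) = 0 must hold.
Check: d/dtheta[3*(-3*sin(3*theta) - cos(3*theta))*exp(theta)/10] = -3*exp(theta)*cos(3*theta) = f(theta).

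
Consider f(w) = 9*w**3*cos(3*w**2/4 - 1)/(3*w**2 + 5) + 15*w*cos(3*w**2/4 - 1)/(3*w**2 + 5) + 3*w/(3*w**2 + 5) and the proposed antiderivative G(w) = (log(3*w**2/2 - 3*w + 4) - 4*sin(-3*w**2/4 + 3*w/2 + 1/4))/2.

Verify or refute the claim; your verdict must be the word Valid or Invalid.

Invalid: d/dw[G] - f = (-27*w**5*cos(3*w**2/4 - 1) + 27*w**5*cos(-3*w**2/4 + 3*w/2 + 1/4) + 54*w**4*cos(3*w**2/4 - 1) - 81*w**4*cos(-3*w**2/4 + 3*w/2 + 1/4) - 117*w**3*cos(3*w**2/4 - 1) + 171*w**3*cos(-3*w**2/4 + 3*w/2 + 1/4) + 90*w**2*cos(3*w**2/4 - 1) - 207*w**2*cos(-3*w**2/4 + 3*w/2 + 1/4) + 9*w**2 - 120*w*cos(3*w**2/4 - 1) + 210*w*cos(-3*w**2/4 + 3*w/2 + 1/4) - 9*w - 120*cos(-3*w**2/4 + 3*w/2 + 1/4) - 15)/(9*w**4 - 18*w**3 + 39*w**2 - 30*w + 40), which is not 0.

d/dw[G] = (9*w**3*cos(-3*w**2/4 + 3*w/2 + 1/4) - 27*w**2*cos(-3*w**2/4 + 3*w/2 + 1/4) + 42*w*cos(-3*w**2/4 + 3*w/2 + 1/4) + 3*w - 24*cos(-3*w**2/4 + 3*w/2 + 1/4) - 3)/(3*w**2 - 6*w + 8)
d/dw[G] - f(w) = (-27*w**5*cos(3*w**2/4 - 1) + 27*w**5*cos(-3*w**2/4 + 3*w/2 + 1/4) + 54*w**4*cos(3*w**2/4 - 1) - 81*w**4*cos(-3*w**2/4 + 3*w/2 + 1/4) - 117*w**3*cos(3*w**2/4 - 1) + 171*w**3*cos(-3*w**2/4 + 3*w/2 + 1/4) + 90*w**2*cos(3*w**2/4 - 1) - 207*w**2*cos(-3*w**2/4 + 3*w/2 + 1/4) + 9*w**2 - 120*w*cos(3*w**2/4 - 1) + 210*w*cos(-3*w**2/4 + 3*w/2 + 1/4) - 9*w - 120*cos(-3*w**2/4 + 3*w/2 + 1/4) - 15)/(9*w**4 - 18*w**3 + 39*w**2 - 30*w + 40) != 0.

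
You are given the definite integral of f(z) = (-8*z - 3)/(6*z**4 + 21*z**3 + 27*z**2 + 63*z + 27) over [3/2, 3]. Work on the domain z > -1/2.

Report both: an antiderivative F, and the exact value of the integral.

Antiderivative: F(z) = 4*log(z + 1/2)/195 - 7*log(z + 3)/60 + 5*log(z**2 + 3)/104 - 53*sqrt(3)*atan(sqrt(3)*z/3)/468; value = -7*log(6)/60 - 53*sqrt(3)*pi/1404 - 5*log(21/4)/104 - 4*log(2)/195 + 4*log(7/2)/195 + 5*log(12)/104 + 53*sqrt(3)*atan(sqrt(3)/2)/468 + 7*log(9/2)/60

The denominator factors as 3*(z + 3)*(2*z + 1)*(z**2 + 3); partial fractions split f into directly integrable pieces: (15*z - 53)/(156*(z**2 + 3)) + 8/(195*(2*z + 1)) - 7/(60*(z + 3)).
F(z) = 4*log(z + 1/2)/195 - 7*log(z + 3)/60 + 5*log(z**2 + 3)/104 - 53*sqrt(3)*atan(sqrt(3)*z/3)/468 is an antiderivative of f.
Check: d/dz[4*log(z + 1/2)/195 - 7*log(z + 3)/60 + 5*log(z**2 + 3)/104 - 53*sqrt(3)*atan(sqrt(3)*z/3)/468] = (-8*z - 3)/(6*z**4 + 21*z**3 + 27*z**2 + 63*z + 27) = f(z).
F(3) = -7*log(6)/60 - 53*sqrt(3)*pi/1404 + 4*log(7/2)/195 + 5*log(12)/104; F(3/2) = -7*log(9/2)/60 - 53*sqrt(3)*atan(sqrt(3)/2)/468 + 4*log(2)/195 + 5*log(21/4)/104.
Integral = F(3) - F(3/2) = -7*log(6)/60 - 53*sqrt(3)*pi/1404 - 5*log(21/4)/104 - 4*log(2)/195 + 4*log(7/2)/195 + 5*log(12)/104 + 53*sqrt(3)*atan(sqrt(3)/2)/468 + 7*log(9/2)/60.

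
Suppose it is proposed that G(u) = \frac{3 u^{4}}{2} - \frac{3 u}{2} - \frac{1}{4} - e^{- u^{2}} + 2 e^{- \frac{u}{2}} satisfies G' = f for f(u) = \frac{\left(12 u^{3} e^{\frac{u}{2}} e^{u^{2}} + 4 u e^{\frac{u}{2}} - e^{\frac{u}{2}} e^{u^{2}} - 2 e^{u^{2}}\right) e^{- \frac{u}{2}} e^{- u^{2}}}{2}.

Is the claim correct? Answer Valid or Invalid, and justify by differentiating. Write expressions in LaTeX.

Invalid: d/du[G] - f = -1, which is not 0.

d/du[G] = \frac{\left(12 u^{3} e^{\frac{u}{2}} e^{u^{2}} + 4 u e^{\frac{u}{2}} - 3 e^{\frac{u}{2}} e^{u^{2}} - 2 e^{u^{2}}\right) e^{- \frac{u}{2}} e^{- u^{2}}}{2}
d/du[G] - f(u) = -1 != 0.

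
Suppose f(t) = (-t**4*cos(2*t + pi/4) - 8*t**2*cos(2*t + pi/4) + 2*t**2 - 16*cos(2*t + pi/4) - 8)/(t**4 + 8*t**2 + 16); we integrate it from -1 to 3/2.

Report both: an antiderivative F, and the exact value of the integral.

Antiderivative: F(t) = -2*t/(t**2 + 4) - sin(2*t + pi/4)/2; value = -22/25 + cos(pi/4 + 2)/2 - sin(pi/4 + 3)/2

Recover f(t) by differentiating a candidate F(t); any mismatch rules it out.
F(t) = -2*t/(t**2 + 4) - sin(2*t + pi/4)/2 is an antiderivative of f.
Check: d/dt[-2*t/(t**2 + 4) - sin(2*t + pi/4)/2] = (-t**4*cos(2*t + pi/4) - 8*t**2*cos(2*t + pi/4) + 2*t**2 - 16*cos(2*t + pi/4) - 8)/(t**4 + 8*t**2 + 16) = f(t).
F(3/2) = -12/25 - sin(pi/4 + 3)/2; F(-1) = 2/5 - cos(pi/4 + 2)/2.
Integral = F(3/2) - F(-1) = -22/25 + cos(pi/4 + 2)/2 - sin(pi/4 + 3)/2.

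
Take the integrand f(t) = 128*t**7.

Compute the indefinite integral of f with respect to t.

A first test for any F(t): its t-derivative must equal f(t) identically.
Check: d/dt[16*t**8] = 128*t**7 = f(t).

F(t) = 16*t**8 + C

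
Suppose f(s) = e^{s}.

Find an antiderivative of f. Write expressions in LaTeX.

Check any antiderivative F(s) by computing F'(s) and comparing it with f(s).
Check: d/ds[e^{s}] = e^{s} = f(s).

An antiderivative is F(s) = e^{s}.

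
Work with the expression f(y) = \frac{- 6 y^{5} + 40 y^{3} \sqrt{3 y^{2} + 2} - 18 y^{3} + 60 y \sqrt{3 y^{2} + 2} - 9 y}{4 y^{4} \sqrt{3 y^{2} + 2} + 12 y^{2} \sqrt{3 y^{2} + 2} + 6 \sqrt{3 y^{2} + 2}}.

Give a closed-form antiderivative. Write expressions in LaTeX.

An antiderivative is F(y) = \frac{- \sqrt{3 y^{2} + 2} + 5 \log{\left(\frac{2 y^{4}}{3} + 2 y^{2} + 1 \right)}}{2}.

Any candidate F(y) must reproduce f(y) exactly when differentiated.
Check: d/dy[\frac{- \sqrt{3 y^{2} + 2} + 5 \log{\left(\frac{2 y^{4}}{3} + 2 y^{2} + 1 \right)}}{2}] = \frac{- 6 y^{5} + 40 y^{3} \sqrt{3 y^{2} + 2} - 18 y^{3} + 60 y \sqrt{3 y^{2} + 2} - 9 y}{4 y^{4} \sqrt{3 y^{2} + 2} + 12 y^{2} \sqrt{3 y^{2} + 2} + 6 \sqrt{3 y^{2} + 2}} = f(y).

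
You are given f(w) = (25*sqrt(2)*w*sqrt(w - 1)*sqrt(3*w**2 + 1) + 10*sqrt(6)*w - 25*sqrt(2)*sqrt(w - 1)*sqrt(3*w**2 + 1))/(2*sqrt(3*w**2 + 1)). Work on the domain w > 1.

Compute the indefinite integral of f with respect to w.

F(w) = sqrt(3)*(5*sqrt(6)*w**2*sqrt(w - 1) - 10*sqrt(6)*w*sqrt(w - 1) + 5*sqrt(6)*sqrt(w - 1) + 5*sqrt(2)*sqrt(3*w**2 + 1))/3 + C

An antiderivative F(w) passes only if d/dw[F] lands on f(w) exactly.
Check: d/dw[sqrt(3)*(5*sqrt(6)*w**2*sqrt(w - 1) - 10*sqrt(6)*w*sqrt(w - 1) + 5*sqrt(6)*sqrt(w - 1) + 5*sqrt(2)*sqrt(3*w**2 + 1))/3] = (25*sqrt(2)*w**2*sqrt(3*w**2 + 1) + 10*sqrt(6)*w*sqrt(w - 1) - 50*sqrt(2)*w*sqrt(3*w**2 + 1) + 25*sqrt(2)*sqrt(3*w**2 + 1))/(2*sqrt(w - 1)*sqrt(3*w**2 + 1)), which equals f(w).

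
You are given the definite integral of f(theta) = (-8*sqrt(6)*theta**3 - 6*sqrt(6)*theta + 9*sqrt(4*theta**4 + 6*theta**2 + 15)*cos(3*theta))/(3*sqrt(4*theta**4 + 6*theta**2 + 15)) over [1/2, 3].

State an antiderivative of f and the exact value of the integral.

Since d/dtheta undoes antidifferentiation here, F'(theta) = f(theta) is required of F(theta).
F(theta) = sqrt(6)*(-2*sqrt(4*theta**4 + 6*theta**2 + 15) + sqrt(6)*sin(3*theta))/6 is an antiderivative of f.
Check: d/dtheta[sqrt(6)*(-2*sqrt(4*theta**4 + 6*theta**2 + 15) + sqrt(6)*sin(3*theta))/6] = (-8*sqrt(6)*theta**3 - 6*sqrt(6)*theta + 9*sqrt(4*theta**4 + 6*theta**2 + 15)*cos(3*theta))/(3*sqrt(4*theta**4 + 6*theta**2 + 15)) = f(theta).
F(3) = -sqrt(262) + sin(9); F(1/2) = -sqrt(402)/6 + sin(3/2).
Integral = F(3) - F(1/2) = -sqrt(262) - sin(3/2) + sin(9) + sqrt(402)/6.

Antiderivative: F(theta) = sqrt(6)*(-2*sqrt(4*theta**4 + 6*theta**2 + 15) + sqrt(6)*sin(3*theta))/6; value = -sqrt(262) - sin(3/2) + sin(9) + sqrt(402)/6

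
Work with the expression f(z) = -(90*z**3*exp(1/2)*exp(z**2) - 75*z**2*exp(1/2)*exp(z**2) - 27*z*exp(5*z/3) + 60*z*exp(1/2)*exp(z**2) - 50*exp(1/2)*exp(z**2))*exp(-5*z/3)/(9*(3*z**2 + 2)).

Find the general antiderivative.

A first test for any F(z): its z-derivative must equal f(z) identically.
Check: d/dz[-5*exp(z**2 - 5*z/3 + 1/2)/3 + log(2*z**2 + 4/3)/2] = (-90*z**3*exp(1/2)*exp(-5*z/3)*exp(z**2) + 75*z**2*exp(1/2)*exp(-5*z/3)*exp(z**2) + 27*z - 60*z*exp(1/2)*exp(-5*z/3)*exp(z**2) + 50*exp(1/2)*exp(-5*z/3)*exp(z**2))/(27*z**2 + 18), which equals f(z).

F(z) = -5*exp(z**2 - 5*z/3 + 1/2)/3 + log(2*z**2 + 4/3)/2 + C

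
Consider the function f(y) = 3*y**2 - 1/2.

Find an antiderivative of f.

An antiderivative is F(y) = y**3 - y/2.

Differentiate the proposed F(y) back; it has to land on f(y) exactly.
Check: d/dy[y**3 - y/2] = 3*y**2 - 1/2 = f(y).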